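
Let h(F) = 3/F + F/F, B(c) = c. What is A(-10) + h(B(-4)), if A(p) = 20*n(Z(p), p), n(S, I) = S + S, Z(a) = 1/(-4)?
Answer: -39/4 ≈ -9.7500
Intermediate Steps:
Z(a) = -¼
n(S, I) = 2*S
h(F) = 1 + 3/F (h(F) = 3/F + 1 = 1 + 3/F)
A(p) = -10 (A(p) = 20*(2*(-¼)) = 20*(-½) = -10)
A(-10) + h(B(-4)) = -10 + (3 - 4)/(-4) = -10 - ¼*(-1) = -10 + ¼ = -39/4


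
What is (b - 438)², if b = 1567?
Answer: 1274641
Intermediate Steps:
(b - 438)² = (1567 - 438)² = 1129² = 1274641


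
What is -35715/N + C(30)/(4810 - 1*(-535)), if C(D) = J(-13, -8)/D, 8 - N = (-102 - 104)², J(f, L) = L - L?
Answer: 35715/42428 ≈ 0.84178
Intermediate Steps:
J(f, L) = 0
N = -42428 (N = 8 - (-102 - 104)² = 8 - 1*(-206)² = 8 - 1*42436 = 8 - 42436 = -42428)
C(D) = 0 (C(D) = 0/D = 0)
-35715/N + C(30)/(4810 - 1*(-535)) = -35715/(-42428) + 0/(4810 - 1*(-535)) = -35715*(-1/42428) + 0/(4810 + 535) = 35715/42428 + 0/5345 = 35715/42428 + 0*(1/5345) = 35715/42428 + 0 = 35715/42428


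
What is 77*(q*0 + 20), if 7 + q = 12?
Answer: 1540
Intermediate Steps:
q = 5 (q = -7 + 12 = 5)
77*(q*0 + 20) = 77*(5*0 + 20) = 77*(0 + 20) = 77*20 = 1540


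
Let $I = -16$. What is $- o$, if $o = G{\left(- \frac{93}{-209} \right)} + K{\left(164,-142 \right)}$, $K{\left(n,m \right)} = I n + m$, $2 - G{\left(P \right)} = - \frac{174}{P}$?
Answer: $\frac{73562}{31} \approx 2373.0$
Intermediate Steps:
$G{\left(P \right)} = 2 + \frac{174}{P}$ ($G{\left(P \right)} = 2 - - \frac{174}{P} = 2 + \frac{174}{P}$)
$K{\left(n,m \right)} = m - 16 n$ ($K{\left(n,m \right)} = - 16 n + m = m - 16 n$)
$o = - \frac{73562}{31}$ ($o = \left(2 + \frac{174}{\left(-93\right) \frac{1}{-209}}\right) - 2766 = \left(2 + \frac{174}{\left(-93\right) \left(- \frac{1}{209}\right)}\right) - 2766 = \left(2 + \frac{174}{\frac{93}{209}}\right) - 2766 = \left(2 + 174 \cdot \frac{209}{93}\right) - 2766 = \left(2 + \frac{12122}{31}\right) - 2766 = \frac{12184}{31} - 2766 = - \frac{73562}{31} \approx -2373.0$)
$- o = \left(-1\right) \left(- \frac{73562}{31}\right) = \frac{73562}{31}$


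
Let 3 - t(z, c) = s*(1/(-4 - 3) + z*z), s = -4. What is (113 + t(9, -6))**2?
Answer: 9461776/49 ≈ 1.9310e+5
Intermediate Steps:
t(z, c) = 17/7 + 4*z**2 (t(z, c) = 3 - (-4)*(1/(-4 - 3) + z*z) = 3 - (-4)*(1/(-7) + z**2) = 3 - (-4)*(-1/7 + z**2) = 3 - (4/7 - 4*z**2) = 3 + (-4/7 + 4*z**2) = 17/7 + 4*z**2)
(113 + t(9, -6))**2 = (113 + (17/7 + 4*9**2))**2 = (113 + (17/7 + 4*81))**2 = (113 + (17/7 + 324))**2 = (113 + 2285/7)**2 = (3076/7)**2 = 9461776/49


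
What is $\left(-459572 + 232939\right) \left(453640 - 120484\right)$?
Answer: $-75504143748$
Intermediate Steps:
$\left(-459572 + 232939\right) \left(453640 - 120484\right) = \left(-226633\right) 333156 = -75504143748$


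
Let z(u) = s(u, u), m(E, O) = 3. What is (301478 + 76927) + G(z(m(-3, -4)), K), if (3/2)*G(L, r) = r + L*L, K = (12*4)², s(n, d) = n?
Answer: 379947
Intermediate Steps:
K = 2304 (K = 48² = 2304)
z(u) = u
G(L, r) = 2*r/3 + 2*L²/3 (G(L, r) = 2*(r + L*L)/3 = 2*(r + L²)/3 = 2*r/3 + 2*L²/3)
(301478 + 76927) + G(z(m(-3, -4)), K) = (301478 + 76927) + ((⅔)*2304 + (⅔)*3²) = 378405 + (1536 + (⅔)*9) = 378405 + (1536 + 6) = 378405 + 1542 = 379947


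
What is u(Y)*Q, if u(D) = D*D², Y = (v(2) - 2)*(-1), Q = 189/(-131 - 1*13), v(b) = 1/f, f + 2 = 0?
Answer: -2625/128 ≈ -20.508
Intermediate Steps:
f = -2 (f = -2 + 0 = -2)
v(b) = -½ (v(b) = 1/(-2) = -½)
Q = -21/16 (Q = 189/(-131 - 13) = 189/(-144) = 189*(-1/144) = -21/16 ≈ -1.3125)
Y = 5/2 (Y = (-½ - 2)*(-1) = -5/2*(-1) = 5/2 ≈ 2.5000)
u(D) = D³
u(Y)*Q = (5/2)³*(-21/16) = (125/8)*(-21/16) = -2625/128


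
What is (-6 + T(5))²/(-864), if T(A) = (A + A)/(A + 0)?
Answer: -1/54 ≈ -0.018519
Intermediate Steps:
T(A) = 2 (T(A) = (2*A)/A = 2)
(-6 + T(5))²/(-864) = (-6 + 2)²/(-864) = (-4)²*(-1/864) = 16*(-1/864) = -1/54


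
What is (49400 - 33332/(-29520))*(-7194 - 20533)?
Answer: -10108718893091/7380 ≈ -1.3697e+9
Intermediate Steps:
(49400 - 33332/(-29520))*(-7194 - 20533) = (49400 - 33332*(-1/29520))*(-27727) = (49400 + 8333/7380)*(-27727) = (364580333/7380)*(-27727) = -10108718893091/7380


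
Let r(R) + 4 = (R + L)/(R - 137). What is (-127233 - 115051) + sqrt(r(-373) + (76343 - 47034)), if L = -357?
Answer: -242284 + 2*sqrt(19056507)/51 ≈ -2.4211e+5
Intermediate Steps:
r(R) = -4 + (-357 + R)/(-137 + R) (r(R) = -4 + (R - 357)/(R - 137) = -4 + (-357 + R)/(-137 + R))
(-127233 - 115051) + sqrt(r(-373) + (76343 - 47034)) = (-127233 - 115051) + sqrt((191 - 3*(-373))/(-137 - 373) + (76343 - 47034)) = -242284 + sqrt((191 + 1119)/(-510) + 29309) = -242284 + sqrt(-1/510*1310 + 29309) = -242284 + sqrt(-131/51 + 29309) = -242284 + sqrt(1494628/51) = -242284 + 2*sqrt(19056507)/51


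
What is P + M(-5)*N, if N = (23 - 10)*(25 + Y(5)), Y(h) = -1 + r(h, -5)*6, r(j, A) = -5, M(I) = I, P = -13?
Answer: 377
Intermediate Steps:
Y(h) = -31 (Y(h) = -1 - 5*6 = -1 - 30 = -31)
N = -78 (N = (23 - 10)*(25 - 31) = 13*(-6) = -78)
P + M(-5)*N = -13 - 5*(-78) = -13 + 390 = 377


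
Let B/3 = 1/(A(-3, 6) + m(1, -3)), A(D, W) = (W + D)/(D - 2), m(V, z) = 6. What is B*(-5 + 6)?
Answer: 5/9 ≈ 0.55556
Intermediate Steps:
A(D, W) = (D + W)/(-2 + D)
B = 5/9 (B = 3/((-3 + 6)/(-2 - 3) + 6) = 3/(3/(-5) + 6) = 3/(-⅕*3 + 6) = 3/(-⅗ + 6) = 3/(27/5) = 3*(5/27) = 5/9 ≈ 0.55556)
B*(-5 + 6) = 5*(-5 + 6)/9 = (5/9)*1 = 5/9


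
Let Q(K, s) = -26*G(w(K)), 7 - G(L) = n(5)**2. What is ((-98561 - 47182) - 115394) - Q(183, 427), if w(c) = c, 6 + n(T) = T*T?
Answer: -270341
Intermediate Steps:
n(T) = -6 + T**2 (n(T) = -6 + T*T = -6 + T**2)
G(L) = -354 (G(L) = 7 - (-6 + 5**2)**2 = 7 - (-6 + 25)**2 = 7 - 1*19**2 = 7 - 1*361 = 7 - 361 = -354)
Q(K, s) = 9204 (Q(K, s) = -26*(-354) = 9204)
((-98561 - 47182) - 115394) - Q(183, 427) = ((-98561 - 47182) - 115394) - 1*9204 = (-145743 - 115394) - 9204 = -261137 - 9204 = -270341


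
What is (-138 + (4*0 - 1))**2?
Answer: 19321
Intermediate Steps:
(-138 + (4*0 - 1))**2 = (-138 + (0 - 1))**2 = (-138 - 1)**2 = (-139)**2 = 19321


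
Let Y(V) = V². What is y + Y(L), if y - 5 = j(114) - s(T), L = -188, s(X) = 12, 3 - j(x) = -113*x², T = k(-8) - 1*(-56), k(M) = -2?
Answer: 1503888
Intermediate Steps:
T = 54 (T = -2 - 1*(-56) = -2 + 56 = 54)
j(x) = 3 + 113*x² (j(x) = 3 - (-113)*x² = 3 + 113*x²)
y = 1468544 (y = 5 + ((3 + 113*114²) - 1*12) = 5 + ((3 + 113*12996) - 12) = 5 + ((3 + 1468548) - 12) = 5 + (1468551 - 12) = 5 + 1468539 = 1468544)
y + Y(L) = 1468544 + (-188)² = 1468544 + 35344 = 1503888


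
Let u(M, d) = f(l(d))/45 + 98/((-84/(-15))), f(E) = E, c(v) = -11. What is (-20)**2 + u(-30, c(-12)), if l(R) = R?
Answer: 37553/90 ≈ 417.26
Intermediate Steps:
u(M, d) = 35/2 + d/45 (u(M, d) = d/45 + 98/((-84/(-15))) = d*(1/45) + 98/((-84*(-1/15))) = d/45 + 98/(28/5) = d/45 + 98*(5/28) = d/45 + 35/2 = 35/2 + d/45)
(-20)**2 + u(-30, c(-12)) = (-20)**2 + (35/2 + (1/45)*(-11)) = 400 + (35/2 - 11/45) = 400 + 1553/90 = 37553/90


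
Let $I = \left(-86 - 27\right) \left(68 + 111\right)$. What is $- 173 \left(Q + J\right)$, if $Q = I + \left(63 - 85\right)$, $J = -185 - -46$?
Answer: $3527124$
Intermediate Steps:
$I = -20227$ ($I = \left(-113\right) 179 = -20227$)
$J = -139$ ($J = -185 + 46 = -139$)
$Q = -20249$ ($Q = -20227 + \left(63 - 85\right) = -20227 - 22 = -20249$)
$- 173 \left(Q + J\right) = - 173 \left(-20249 - 139\right) = \left(-173\right) \left(-20388\right) = 3527124$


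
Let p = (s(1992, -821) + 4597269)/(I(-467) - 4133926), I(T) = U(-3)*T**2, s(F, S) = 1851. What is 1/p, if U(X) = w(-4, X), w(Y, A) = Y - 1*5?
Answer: -6096727/4599120 ≈ -1.3256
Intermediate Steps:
w(Y, A) = -5 + Y (w(Y, A) = Y - 5 = -5 + Y)
U(X) = -9 (U(X) = -5 - 4 = -9)
I(T) = -9*T**2
p = -4599120/6096727 (p = (1851 + 4597269)/(-9*(-467)**2 - 4133926) = 4599120/(-9*218089 - 4133926) = 4599120/(-1962801 - 4133926) = 4599120/(-6096727) = 4599120*(-1/6096727) = -4599120/6096727 ≈ -0.75436)
1/p = 1/(-4599120/6096727) = -6096727/4599120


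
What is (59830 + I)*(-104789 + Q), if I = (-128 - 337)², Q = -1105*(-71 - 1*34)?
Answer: 3101753980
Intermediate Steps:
Q = 116025 (Q = -1105*(-71 - 34) = -1105*(-105) = 116025)
I = 216225 (I = (-465)² = 216225)
(59830 + I)*(-104789 + Q) = (59830 + 216225)*(-104789 + 116025) = 276055*11236 = 3101753980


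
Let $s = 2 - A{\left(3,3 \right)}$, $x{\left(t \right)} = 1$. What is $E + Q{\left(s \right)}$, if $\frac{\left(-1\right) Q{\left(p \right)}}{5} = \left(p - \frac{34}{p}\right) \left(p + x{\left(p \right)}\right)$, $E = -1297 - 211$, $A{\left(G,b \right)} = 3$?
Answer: $-1508$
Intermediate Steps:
$s = -1$ ($s = 2 - 3 = -1$)
$E = -1508$
$Q{\left(p \right)} = - 5 \left(1 + p\right) \left(p - \frac{34}{p}\right)$ ($Q{\left(p \right)} = - 5 \left(p - \frac{34}{p}\right) \left(p + 1\right) = - 5 \left(p - \frac{34}{p}\right) \left(1 + p\right) = - 5 \left(1 + p\right) \left(p - \frac{34}{p}\right)$)
$E + Q{\left(s \right)} = -1508 + \frac{5 \left(34 - - (-34 - 1 + \left(-1\right)^{2})\right)}{-1} = -1508 + 5 \left(-1\right) \left(34 - - (-34 - 1 + 1)\right) = -1508 + 5 \left(-1\right) \left(34 - \left(-1\right) \left(-34\right)\right) = -1508 + 5 \left(-1\right) \left(34 - 34\right) = -1508 + 5 \left(-1\right) 0 = -1508 + 0 = -1508$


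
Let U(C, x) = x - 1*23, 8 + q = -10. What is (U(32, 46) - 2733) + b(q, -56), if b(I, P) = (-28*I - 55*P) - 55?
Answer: 819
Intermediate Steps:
q = -18 (q = -8 - 10 = -18)
U(C, x) = -23 + x (U(C, x) = x - 23 = -23 + x)
b(I, P) = -55 - 55*P - 28*I (b(I, P) = (-55*P - 28*I) - 55 = -55 - 55*P - 28*I)
(U(32, 46) - 2733) + b(q, -56) = ((-23 + 46) - 2733) + (-55 - 55*(-56) - 28*(-18)) = (23 - 2733) + (-55 + 3080 + 504) = -2710 + 3529 = 819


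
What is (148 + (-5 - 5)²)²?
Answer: 61504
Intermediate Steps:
(148 + (-5 - 5)²)² = (148 + (-10)²)² = (148 + 100)² = 248² = 61504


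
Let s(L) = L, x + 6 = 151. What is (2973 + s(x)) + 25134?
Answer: 28252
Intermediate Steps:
x = 145 (x = -6 + 151 = 145)
(2973 + s(x)) + 25134 = (2973 + 145) + 25134 = 3118 + 25134 = 28252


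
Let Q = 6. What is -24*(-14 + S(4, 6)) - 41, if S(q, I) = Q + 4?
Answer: 55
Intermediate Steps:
S(q, I) = 10 (S(q, I) = 6 + 4 = 10)
-24*(-14 + S(4, 6)) - 41 = -24*(-14 + 10) - 41 = -24*(-4) - 41 = 96 - 41 = 55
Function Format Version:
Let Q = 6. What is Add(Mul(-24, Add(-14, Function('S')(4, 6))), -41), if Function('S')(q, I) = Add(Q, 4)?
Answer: 55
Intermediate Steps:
Function('S')(q, I) = 10 (Function('S')(q, I) = Add(6, 4) = 10)
Add(Mul(-24, Add(-14, Function('S')(4, 6))), -41) = Add(Mul(-24, Add(-14, 10)), -41) = Add(Mul(-24, -4), -41) = Add(96, -41) = 55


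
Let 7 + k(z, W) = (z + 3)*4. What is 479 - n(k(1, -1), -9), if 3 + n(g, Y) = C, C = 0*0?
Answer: 482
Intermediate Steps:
C = 0
k(z, W) = 5 + 4*z (k(z, W) = -7 + (z + 3)*4 = -7 + (3 + z)*4 = -7 + (12 + 4*z) = 5 + 4*z)
n(g, Y) = -3 (n(g, Y) = -3 + 0 = -3)
479 - n(k(1, -1), -9) = 479 - 1*(-3) = 479 + 3 = 482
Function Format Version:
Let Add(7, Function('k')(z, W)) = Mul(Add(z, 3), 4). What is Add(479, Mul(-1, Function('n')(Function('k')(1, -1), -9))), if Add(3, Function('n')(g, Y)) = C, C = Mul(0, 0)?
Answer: 482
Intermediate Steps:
C = 0
Function('k')(z, W) = Add(5, Mul(4, z)) (Function('k')(z, W) = Add(-7, Mul(Add(z, 3), 4)) = Add(-7, Mul(Add(3, z), 4)) = Add(-7, Add(12, Mul(4, z))) = Add(5, Mul(4, z)))
Function('n')(g, Y) = -3 (Function('n')(g, Y) = Add(-3, 0) = -3)
Add(479, Mul(-1, Function('n')(Function('k')(1, -1), -9))) = Add(479, Mul(-1, -3)) = Add(479, 3) = 482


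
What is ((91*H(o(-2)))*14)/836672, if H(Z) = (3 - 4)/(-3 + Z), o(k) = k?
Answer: 637/2091680 ≈ 0.00030454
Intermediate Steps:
H(Z) = -1/(-3 + Z)
((91*H(o(-2)))*14)/836672 = ((91*(-1/(-3 - 2)))*14)/836672 = ((91*(-1/(-5)))*14)*(1/836672) = ((91*(-1*(-1/5)))*14)*(1/836672) = ((91*(1/5))*14)*(1/836672) = ((91/5)*14)*(1/836672) = (1274/5)*(1/836672) = 637/2091680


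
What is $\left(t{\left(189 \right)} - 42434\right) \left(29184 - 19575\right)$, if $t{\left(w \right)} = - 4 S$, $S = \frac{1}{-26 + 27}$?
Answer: $-407786742$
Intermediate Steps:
$S = 1$ ($S = 1^{-1} = 1$)
$t{\left(w \right)} = -4$ ($t{\left(w \right)} = \left(-4\right) 1 = -4$)
$\left(t{\left(189 \right)} - 42434\right) \left(29184 - 19575\right) = \left(-4 - 42434\right) \left(29184 - 19575\right) = \left(-42438\right) 9609 = -407786742$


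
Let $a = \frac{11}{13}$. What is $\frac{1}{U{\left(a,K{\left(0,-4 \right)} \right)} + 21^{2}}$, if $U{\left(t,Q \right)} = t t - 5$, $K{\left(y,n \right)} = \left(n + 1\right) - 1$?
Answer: $\frac{169}{73805} \approx 0.0022898$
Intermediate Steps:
$a = \frac{11}{13}$ ($a = 11 \cdot \frac{1}{13} = \frac{11}{13} \approx 0.84615$)
$K{\left(y,n \right)} = n$ ($K{\left(y,n \right)} = \left(1 + n\right) - 1 = n$)
$U{\left(t,Q \right)} = -5 + t^{2}$ ($U{\left(t,Q \right)} = t^{2} - 5 = -5 + t^{2}$)
$\frac{1}{U{\left(a,K{\left(0,-4 \right)} \right)} + 21^{2}} = \frac{1}{\left(-5 + \left(\frac{11}{13}\right)^{2}\right) + 21^{2}} = \frac{1}{\left(-5 + \frac{121}{169}\right) + 441} = \frac{1}{- \frac{724}{169} + 441} = \frac{1}{\frac{73805}{169}} = \frac{169}{73805}$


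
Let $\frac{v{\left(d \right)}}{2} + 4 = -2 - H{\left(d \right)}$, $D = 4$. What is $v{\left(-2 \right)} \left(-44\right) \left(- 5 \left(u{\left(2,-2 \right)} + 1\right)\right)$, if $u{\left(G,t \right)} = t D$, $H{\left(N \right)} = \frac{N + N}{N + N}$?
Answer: $21560$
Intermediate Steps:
$H{\left(N \right)} = 1$ ($H{\left(N \right)} = \frac{2 N}{2 N} = 2 N \frac{1}{2 N} = 1$)
$v{\left(d \right)} = -14$ ($v{\left(d \right)} = -8 + 2 \left(-2 - 1\right) = -8 + 2 \left(-3\right) = -8 - 6 = -14$)
$u{\left(G,t \right)} = 4 t$ ($u{\left(G,t \right)} = t 4 = 4 t$)
$v{\left(-2 \right)} \left(-44\right) \left(- 5 \left(u{\left(2,-2 \right)} + 1\right)\right) = \left(-14\right) \left(-44\right) \left(- 5 \left(4 \left(-2\right) + 1\right)\right) = 616 \left(- 5 \left(-8 + 1\right)\right) = 616 \left(\left(-5\right) \left(-7\right)\right) = 616 \cdot 35 = 21560$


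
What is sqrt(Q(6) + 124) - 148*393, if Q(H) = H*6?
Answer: -58164 + 4*sqrt(10) ≈ -58151.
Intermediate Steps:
Q(H) = 6*H
sqrt(Q(6) + 124) - 148*393 = sqrt(6*6 + 124) - 148*393 = sqrt(36 + 124) - 58164 = sqrt(160) - 58164 = 4*sqrt(10) - 58164 = -58164 + 4*sqrt(10)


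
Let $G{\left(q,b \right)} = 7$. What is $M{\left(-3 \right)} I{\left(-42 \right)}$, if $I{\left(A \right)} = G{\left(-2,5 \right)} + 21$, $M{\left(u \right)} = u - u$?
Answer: $0$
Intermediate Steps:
$M{\left(u \right)} = 0$
$I{\left(A \right)} = 28$ ($I{\left(A \right)} = 7 + 21 = 28$)
$M{\left(-3 \right)} I{\left(-42 \right)} = 0 \cdot 28 = 0$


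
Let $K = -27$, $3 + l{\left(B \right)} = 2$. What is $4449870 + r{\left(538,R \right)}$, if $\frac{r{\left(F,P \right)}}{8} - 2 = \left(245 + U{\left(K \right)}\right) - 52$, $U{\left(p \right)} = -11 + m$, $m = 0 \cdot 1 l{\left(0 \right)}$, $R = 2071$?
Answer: $4451342$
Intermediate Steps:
$l{\left(B \right)} = -1$ ($l{\left(B \right)} = -3 + 2 = -1$)
$m = 0$ ($m = 0 \cdot 1 \left(-1\right) = 0 \left(-1\right) = 0$)
$U{\left(p \right)} = -11$ ($U{\left(p \right)} = -11 + 0 = -11$)
$r{\left(F,P \right)} = 1472$ ($r{\left(F,P \right)} = 16 + 8 \left(\left(245 - 11\right) - 52\right) = 16 + 8 \left(234 - 52\right) = 16 + 8 \cdot 182 = 16 + 1456 = 1472$)
$4449870 + r{\left(538,R \right)} = 4449870 + 1472 = 4451342$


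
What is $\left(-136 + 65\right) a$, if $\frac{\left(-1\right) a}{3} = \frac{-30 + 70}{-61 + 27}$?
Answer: $- \frac{4260}{17} \approx -250.59$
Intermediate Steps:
$a = \frac{60}{17}$ ($a = - 3 \frac{-30 + 70}{-61 + 27} = - 3 \frac{40}{-34} = - 3 \cdot 40 \left(- \frac{1}{34}\right) = \left(-3\right) \left(- \frac{20}{17}\right) = \frac{60}{17} \approx 3.5294$)
$\left(-136 + 65\right) a = \left(-136 + 65\right) \frac{60}{17} = \left(-71\right) \frac{60}{17} = - \frac{4260}{17}$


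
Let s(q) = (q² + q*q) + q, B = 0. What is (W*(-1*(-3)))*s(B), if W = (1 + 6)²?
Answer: 0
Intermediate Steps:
W = 49 (W = 7² = 49)
s(q) = q + 2*q² (s(q) = (q² + q²) + q = 2*q² + q = q + 2*q²)
(W*(-1*(-3)))*s(B) = (49*(-1*(-3)))*(0*(1 + 2*0)) = (49*3)*(0*(1 + 0)) = 147*(0*1) = 147*0 = 0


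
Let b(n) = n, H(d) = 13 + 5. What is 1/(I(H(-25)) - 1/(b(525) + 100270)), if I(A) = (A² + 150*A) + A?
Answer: 100795/306618389 ≈ 0.00032873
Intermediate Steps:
H(d) = 18
I(A) = A² + 151*A
1/(I(H(-25)) - 1/(b(525) + 100270)) = 1/(18*(151 + 18) - 1/(525 + 100270)) = 1/(18*169 - 1/100795) = 1/(3042 - 1*1/100795) = 1/(3042 - 1/100795) = 1/(306618389/100795) = 100795/306618389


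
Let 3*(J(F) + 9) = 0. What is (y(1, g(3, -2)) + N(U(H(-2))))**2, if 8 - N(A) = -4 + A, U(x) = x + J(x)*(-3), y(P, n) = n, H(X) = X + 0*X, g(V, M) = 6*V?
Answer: 25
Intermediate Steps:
J(F) = -9 (J(F) = -9 + (1/3)*0 = -9 + 0 = -9)
H(X) = X (H(X) = X + 0 = X)
U(x) = 27 + x (U(x) = x - 9*(-3) = x + 27 = 27 + x)
N(A) = 12 - A (N(A) = 8 - (-4 + A) = 8 + (4 - A) = 12 - A)
(y(1, g(3, -2)) + N(U(H(-2))))**2 = (6*3 + (12 - (27 - 2)))**2 = (18 + (12 - 1*25))**2 = (18 + (12 - 25))**2 = (18 - 13)**2 = 5**2 = 25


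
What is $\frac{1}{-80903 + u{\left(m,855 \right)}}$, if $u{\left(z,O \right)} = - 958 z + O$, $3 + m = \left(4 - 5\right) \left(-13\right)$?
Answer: $- \frac{1}{89628} \approx -1.1157 \cdot 10^{-5}$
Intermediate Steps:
$m = 10$ ($m = -3 + \left(4 - 5\right) \left(-13\right) = -3 - -13 = -3 + 13 = 10$)
$u{\left(z,O \right)} = O - 958 z$
$\frac{1}{-80903 + u{\left(m,855 \right)}} = \frac{1}{-80903 + \left(855 - 9580\right)} = \frac{1}{-80903 - 8725} = \frac{1}{-89628} = - \frac{1}{89628}$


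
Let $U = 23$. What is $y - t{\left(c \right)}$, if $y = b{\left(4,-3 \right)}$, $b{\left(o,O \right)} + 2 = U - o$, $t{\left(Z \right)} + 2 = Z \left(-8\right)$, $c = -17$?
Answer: $-117$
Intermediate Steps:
$t{\left(Z \right)} = -2 - 8 Z$ ($t{\left(Z \right)} = -2 + Z \left(-8\right) = -2 - 8 Z$)
$b{\left(o,O \right)} = 21 - o$ ($b{\left(o,O \right)} = -2 - \left(-23 + o\right) = 21 - o$)
$y = 17$ ($y = 21 - 4 = 17$)
$y - t{\left(c \right)} = 17 - \left(-2 - -136\right) = 17 - \left(-2 + 136\right) = 17 - 134 = -117$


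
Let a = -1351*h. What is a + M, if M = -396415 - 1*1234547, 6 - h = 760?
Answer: -612308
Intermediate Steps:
h = -754 (h = 6 - 1*760 = 6 - 760 = -754)
M = -1630962 (M = -396415 - 1234547 = -1630962)
a = 1018654 (a = -1351*(-754) = 1018654)
a + M = 1018654 - 1630962 = -612308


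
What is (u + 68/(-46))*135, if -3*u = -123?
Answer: 122715/23 ≈ 5335.4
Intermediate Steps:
u = 41 (u = -1/3*(-123) = 41)
(u + 68/(-46))*135 = (41 + 68/(-46))*135 = (41 + 68*(-1/46))*135 = (41 - 34/23)*135 = (909/23)*135 = 122715/23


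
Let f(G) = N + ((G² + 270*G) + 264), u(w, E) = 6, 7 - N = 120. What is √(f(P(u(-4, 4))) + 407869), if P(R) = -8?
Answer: 2*√101481 ≈ 637.12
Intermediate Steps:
N = -113 (N = 7 - 1*120 = 7 - 120 = -113)
f(G) = 151 + G² + 270*G (f(G) = -113 + ((G² + 270*G) + 264) = -113 + (264 + G² + 270*G) = 151 + G² + 270*G)
√(f(P(u(-4, 4))) + 407869) = √((151 + (-8)² + 270*(-8)) + 407869) = √((151 + 64 - 2160) + 407869) = √(-1945 + 407869) = √405924 = 2*√101481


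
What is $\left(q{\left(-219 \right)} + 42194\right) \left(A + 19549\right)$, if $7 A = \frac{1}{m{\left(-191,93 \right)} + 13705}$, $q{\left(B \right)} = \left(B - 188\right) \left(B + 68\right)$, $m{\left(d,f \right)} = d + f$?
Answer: $\frac{193000515085002}{95249} \approx 2.0263 \cdot 10^{9}$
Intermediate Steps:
$q{\left(B \right)} = \left(-188 + B\right) \left(68 + B\right)$
$A = \frac{1}{95249}$ ($A = \frac{1}{7 \left(\left(-191 + 93\right) + 13705\right)} = \frac{1}{7 \left(-98 + 13705\right)} = \frac{1}{7 \cdot 13607} = \frac{1}{7} \cdot \frac{1}{13607} = \frac{1}{95249} \approx 1.0499 \cdot 10^{-5}$)
$\left(q{\left(-219 \right)} + 42194\right) \left(A + 19549\right) = \left(\left(-12784 + \left(-219\right)^{2} - -26280\right) + 42194\right) \left(\frac{1}{95249} + 19549\right) = \left(\left(-12784 + 47961 + 26280\right) + 42194\right) \frac{1862022702}{95249} = \left(61457 + 42194\right) \frac{1862022702}{95249} = 103651 \cdot \frac{1862022702}{95249} = \frac{193000515085002}{95249}$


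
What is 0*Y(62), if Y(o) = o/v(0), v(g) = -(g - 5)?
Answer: 0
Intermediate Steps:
v(g) = 5 - g (v(g) = -(-5 + g) = 5 - g)
Y(o) = o/5 (Y(o) = o/(5 - 1*0) = o/(5 + 0) = o/5)
0*Y(62) = 0*((⅕)*62) = 0*(62/5) = 0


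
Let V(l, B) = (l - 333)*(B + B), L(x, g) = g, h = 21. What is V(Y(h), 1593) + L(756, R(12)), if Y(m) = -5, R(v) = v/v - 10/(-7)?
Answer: -7538059/7 ≈ -1.0769e+6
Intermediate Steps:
R(v) = 17/7 (R(v) = 1 - 10*(-1/7) = 1 + 10/7 = 17/7)
V(l, B) = 2*B*(-333 + l) (V(l, B) = (-333 + l)*(2*B) = 2*B*(-333 + l))
V(Y(h), 1593) + L(756, R(12)) = 2*1593*(-333 - 5) + 17/7 = 2*1593*(-338) + 17/7 = -1076868 + 17/7 = -7538059/7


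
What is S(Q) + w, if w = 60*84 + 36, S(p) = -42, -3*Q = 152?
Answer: 5034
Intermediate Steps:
Q = -152/3 (Q = -1/3*152 = -152/3 ≈ -50.667)
w = 5076 (w = 5040 + 36 = 5076)
S(Q) + w = -42 + 5076 = 5034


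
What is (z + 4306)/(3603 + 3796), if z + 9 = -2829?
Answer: 1468/7399 ≈ 0.19841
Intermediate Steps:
z = -2838 (z = -9 - 2829 = -2838)
(z + 4306)/(3603 + 3796) = (-2838 + 4306)/(3603 + 3796) = 1468/7399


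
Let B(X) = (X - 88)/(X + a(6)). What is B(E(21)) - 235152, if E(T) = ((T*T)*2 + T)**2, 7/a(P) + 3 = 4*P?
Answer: -575232960693/2446228 ≈ -2.3515e+5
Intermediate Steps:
a(P) = 7/(-3 + 4*P)
E(T) = (T + 2*T**2)**2 (E(T) = (T**2*2 + T)**2 = (2*T**2 + T)**2 = (T + 2*T**2)**2)
B(X) = (-88 + X)/(1/3 + X) (B(X) = (X - 88)/(X + 7/(-3 + 4*6)) = (-88 + X)/(X + 7/(-3 + 24)) = (-88 + X)/(X + 7/21) = (-88 + X)/(X + 7*(1/21)) = (-88 + X)/(X + 1/3) = (-88 + X)/(1/3 + X))
B(E(21)) - 235152 = 3*(-88 + 21**2*(1 + 2*21)**2)/(1 + 3*(21**2*(1 + 2*21)**2)) - 235152 = 3*(-88 + 441*(1 + 42)**2)/(1 + 3*(441*(1 + 42)**2)) - 235152 = 3*(-88 + 441*43**2)/(1 + 3*(441*43**2)) - 235152 = 3*(-88 + 441*1849)/(1 + 3*(441*1849)) - 235152 = 3*(-88 + 815409)/(1 + 3*815409) - 235152 = 3*815321/(1 + 2446227) - 235152 = 3*815321/2446228 - 235152 = 3*(1/2446228)*815321 - 235152 = 2445963/2446228 - 235152 = -575232960693/2446228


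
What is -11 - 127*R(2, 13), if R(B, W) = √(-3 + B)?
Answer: -11 - 127*I ≈ -11.0 - 127.0*I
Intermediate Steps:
-11 - 127*R(2, 13) = -11 - 127*√(-3 + 2) = -11 - 127*I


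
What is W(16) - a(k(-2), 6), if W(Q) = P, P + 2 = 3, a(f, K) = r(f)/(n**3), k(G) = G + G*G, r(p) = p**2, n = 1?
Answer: -3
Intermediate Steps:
k(G) = G + G**2
a(f, K) = f**2 (a(f, K) = f**2/(1**3) = f**2/1 = f**2*1 = f**2)
P = 1 (P = -2 + 3 = 1)
W(Q) = 1
W(16) - a(k(-2), 6) = 1 - (-2*(1 - 2))**2 = 1 - (-2*(-1))**2 = 1 - 1*2**2 = 1 - 1*4 = 1 - 4 = -3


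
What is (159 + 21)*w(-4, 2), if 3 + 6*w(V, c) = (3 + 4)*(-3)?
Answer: -720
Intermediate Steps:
w(V, c) = -4 (w(V, c) = -½ + ((3 + 4)*(-3))/6 = -½ + (7*(-3))/6 = -½ + (⅙)*(-21) = -½ - 7/2 = -4)
(159 + 21)*w(-4, 2) = (159 + 21)*(-4) = 180*(-4) = -720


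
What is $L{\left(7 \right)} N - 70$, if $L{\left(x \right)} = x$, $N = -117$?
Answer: $-889$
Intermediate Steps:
$L{\left(7 \right)} N - 70 = 7 \left(-117\right) - 70 = -819 - 70 = -889$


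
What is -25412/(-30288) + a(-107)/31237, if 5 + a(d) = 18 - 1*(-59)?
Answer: 198993845/236526564 ≈ 0.84132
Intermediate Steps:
a(d) = 72 (a(d) = -5 + (18 - 1*(-59)) = -5 + (18 + 59) = -5 + 77 = 72)
-25412/(-30288) + a(-107)/31237 = -25412/(-30288) + 72/31237 = -25412*(-1/30288) + 72*(1/31237) = 6353/7572 + 72/31237 = 198993845/236526564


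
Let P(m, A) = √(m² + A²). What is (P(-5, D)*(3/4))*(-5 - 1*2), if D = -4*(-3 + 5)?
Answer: -21*√89/4 ≈ -49.528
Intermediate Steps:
D = -8 (D = -4*2 = -8)
P(m, A) = √(A² + m²)
(P(-5, D)*(3/4))*(-5 - 1*2) = (√((-8)² + (-5)²)*(3/4))*(-5 - 1*2) = (√(64 + 25)*(3*(¼)))*(-5 - 2) = (√89*(¾))*(-7) = (3*√89/4)*(-7) = -21*√89/4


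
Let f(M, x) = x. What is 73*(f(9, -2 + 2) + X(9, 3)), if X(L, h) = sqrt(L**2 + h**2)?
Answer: 219*sqrt(10) ≈ 692.54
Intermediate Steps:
73*(f(9, -2 + 2) + X(9, 3)) = 73*((-2 + 2) + sqrt(9**2 + 3**2)) = 73*(0 + sqrt(81 + 9)) = 73*(0 + sqrt(90)) = 73*(0 + 3*sqrt(10)) = 73*(3*sqrt(10)) = 219*sqrt(10)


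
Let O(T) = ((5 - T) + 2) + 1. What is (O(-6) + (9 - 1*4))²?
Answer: 361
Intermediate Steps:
O(T) = 8 - T (O(T) = (7 - T) + 1 = 8 - T)
(O(-6) + (9 - 1*4))² = ((8 - 1*(-6)) + (9 - 1*4))² = ((8 + 6) + (9 - 4))² = (14 + 5)² = 19² = 361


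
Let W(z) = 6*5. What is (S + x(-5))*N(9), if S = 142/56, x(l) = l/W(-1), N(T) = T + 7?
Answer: 796/21 ≈ 37.905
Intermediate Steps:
W(z) = 30
N(T) = 7 + T
x(l) = l/30
S = 71/28 (S = 142*(1/56) = 71/28 ≈ 2.5357)
(S + x(-5))*N(9) = (71/28 + (1/30)*(-5))*(7 + 9) = (71/28 - 1/6)*16 = (199/84)*16 = 796/21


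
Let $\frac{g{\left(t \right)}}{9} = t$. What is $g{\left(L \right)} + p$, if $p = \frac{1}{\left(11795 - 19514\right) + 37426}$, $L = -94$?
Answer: $- \frac{25132121}{29707} \approx -846.0$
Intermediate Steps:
$p = \frac{1}{29707}$ ($p = \frac{1}{\left(11795 - 19514\right) + 37426} = \frac{1}{-7719 + 37426} = \frac{1}{29707} \approx 3.3662 \cdot 10^{-5}$)
$g{\left(t \right)} = 9 t$
$g{\left(L \right)} + p = 9 \left(-94\right) + \frac{1}{29707} = -846 + \frac{1}{29707} = - \frac{25132121}{29707}$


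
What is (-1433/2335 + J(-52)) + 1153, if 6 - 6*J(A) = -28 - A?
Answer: 2683817/2335 ≈ 1149.4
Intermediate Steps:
J(A) = 17/3 + A/6 (J(A) = 1 - (-28 - A)/6 = 1 + (14/3 + A/6) = 17/3 + A/6)
(-1433/2335 + J(-52)) + 1153 = (-1433/2335 + (17/3 + (⅙)*(-52))) + 1153 = (-1433*1/2335 + (17/3 - 26/3)) + 1153 = (-1433/2335 - 3) + 1153 = -8438/2335 + 1153 = 2683817/2335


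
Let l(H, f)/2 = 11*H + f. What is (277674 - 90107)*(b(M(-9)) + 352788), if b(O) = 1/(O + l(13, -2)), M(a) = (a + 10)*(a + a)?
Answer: 17469246301711/264 ≈ 6.6171e+10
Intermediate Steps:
l(H, f) = 2*f + 22*H (l(H, f) = 2*(11*H + f) = 2*(f + 11*H) = 2*f + 22*H)
M(a) = 2*a*(10 + a) (M(a) = (10 + a)*(2*a) = 2*a*(10 + a))
b(O) = 1/(282 + O) (b(O) = 1/(O + (2*(-2) + 22*13)) = 1/(O + (-4 + 286)) = 1/(O + 282) = 1/(282 + O))
(277674 - 90107)*(b(M(-9)) + 352788) = (277674 - 90107)*(1/(282 + 2*(-9)*(10 - 9)) + 352788) = 187567*(1/(282 + 2*(-9)*1) + 352788) = 187567*(1/(282 - 18) + 352788) = 187567*(1/264 + 352788) = 187567*(93136033/264) = 17469246301711/264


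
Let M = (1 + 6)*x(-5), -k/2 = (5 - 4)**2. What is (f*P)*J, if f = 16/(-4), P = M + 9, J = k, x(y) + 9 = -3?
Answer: -600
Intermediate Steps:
x(y) = -12 (x(y) = -9 - 3 = -12)
k = -2 (k = -2*(5 - 4)**2 = -2*1**2 = -2*1 = -2)
M = -84 (M = (1 + 6)*(-12) = 7*(-12) = -84)
J = -2
P = -75 (P = -84 + 9 = -75)
f = -4 (f = 16*(-1/4) = -4)
(f*P)*J = -4*(-75)*(-2) = 300*(-2) = -600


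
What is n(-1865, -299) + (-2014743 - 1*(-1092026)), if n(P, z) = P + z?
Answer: -924881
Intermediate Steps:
n(-1865, -299) + (-2014743 - 1*(-1092026)) = (-1865 - 299) + (-2014743 - 1*(-1092026)) = -2164 + (-2014743 + 1092026) = -2164 - 922717 = -924881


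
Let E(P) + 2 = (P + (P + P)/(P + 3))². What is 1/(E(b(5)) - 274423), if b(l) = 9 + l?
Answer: -289/79238069 ≈ -3.6472e-6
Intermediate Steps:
E(P) = -2 + (P + 2*P/(3 + P))² (E(P) = -2 + (P + (P + P)/(P + 3))² = -2 + (P + (2*P)/(3 + P))² = -2 + (P + 2*P/(3 + P))²)
1/(E(b(5)) - 274423) = 1/((-2 + (9 + 5)²*(5 + (9 + 5))²/(3 + (9 + 5))²) - 274423) = 1/((-2 + 14²*(5 + 14)²/(3 + 14)²) - 274423) = 1/((-2 + 196*19²/17²) - 274423) = 1/((-2 + 196*(1/289)*361) - 274423) = 1/((-2 + 70756/289) - 274423) = 1/(70178/289 - 274423) = 1/(-79238069/289) = -289/79238069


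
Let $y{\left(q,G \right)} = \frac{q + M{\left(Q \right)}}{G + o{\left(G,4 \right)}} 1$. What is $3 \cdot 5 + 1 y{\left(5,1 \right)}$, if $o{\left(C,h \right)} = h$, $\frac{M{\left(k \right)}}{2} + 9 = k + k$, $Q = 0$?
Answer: $\frac{62}{5} \approx 12.4$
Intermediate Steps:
$M{\left(k \right)} = -18 + 4 k$ ($M{\left(k \right)} = -18 + 2 \left(k + k\right) = -18 + 2 \cdot 2 k = -18 + 4 k$)
$y{\left(q,G \right)} = \frac{-18 + q}{4 + G}$ ($y{\left(q,G \right)} = \frac{q + \left(-18 + 4 \cdot 0\right)}{G + 4} \cdot 1 = \frac{q + \left(-18 + 0\right)}{4 + G} 1 = \frac{q - 18}{4 + G} 1 = \frac{-18 + q}{4 + G} 1 = \frac{-18 + q}{4 + G}$)
$3 \cdot 5 + 1 y{\left(5,1 \right)} = 3 \cdot 5 + 1 \frac{-18 + 5}{4 + 1} = 15 + 1 \cdot \frac{1}{5} \left(-13\right) = 15 + 1 \left(- \frac{13}{5}\right) = 15 - \frac{13}{5} = \frac{62}{5}$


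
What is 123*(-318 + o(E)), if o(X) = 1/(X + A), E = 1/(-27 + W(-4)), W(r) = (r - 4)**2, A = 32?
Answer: -15448513/395 ≈ -39110.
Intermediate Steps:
W(r) = (-4 + r)**2
E = 1/37 (E = 1/(-27 + (-4 - 4)**2) = 1/(-27 + (-8)**2) = 1/(-27 + 64) = 1/37 ≈ 0.027027)
o(X) = 1/(32 + X) (o(X) = 1/(X + 32) = 1/(32 + X))
123*(-318 + o(E)) = 123*(-318 + 1/(32 + 1/37)) = 123*(-318 + 1/(1185/37)) = 123*(-318 + 37/1185) = 123*(-376793/1185) = -15448513/395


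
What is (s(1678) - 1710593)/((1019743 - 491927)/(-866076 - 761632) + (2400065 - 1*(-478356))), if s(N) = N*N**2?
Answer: 1921919134190393/1171307090313 ≈ 1640.8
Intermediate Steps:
s(N) = N**3
(s(1678) - 1710593)/((1019743 - 491927)/(-866076 - 761632) + (2400065 - 1*(-478356))) = (1678**3 - 1710593)/((1019743 - 491927)/(-866076 - 761632) + (2400065 - 1*(-478356))) = (4724717752 - 1710593)/(527816/(-1627708) + (2400065 + 478356)) = 4723007159/(527816*(-1/1627708) + 2878421) = 4723007159/(-131954/406927 + 2878421) = 4723007159/(1171307090313/406927) = 4723007159*(406927/1171307090313) = 1921919134190393/1171307090313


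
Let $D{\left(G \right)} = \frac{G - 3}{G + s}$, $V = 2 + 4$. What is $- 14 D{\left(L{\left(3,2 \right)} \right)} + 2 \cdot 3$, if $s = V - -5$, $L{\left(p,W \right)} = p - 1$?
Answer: $\frac{92}{13} \approx 7.0769$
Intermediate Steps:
$L{\left(p,W \right)} = -1 + p$
$V = 6$
$s = 11$ ($s = 6 - -5 = 6 + 5 = 11$)
$D{\left(G \right)} = \frac{-3 + G}{11 + G}$ ($D{\left(G \right)} = \frac{G - 3}{G + 11} = \frac{-3 + G}{11 + G}$)
$- 14 D{\left(L{\left(3,2 \right)} \right)} + 2 \cdot 3 = - 14 \frac{-3 + \left(-1 + 3\right)}{11 + \left(-1 + 3\right)} + 2 \cdot 3 = - 14 \frac{-3 + 2}{11 + 2} + 6 = - 14 \cdot \frac{1}{13} \left(-1\right) + 6 = \left(-14\right) \left(- \frac{1}{13}\right) + 6 = \frac{14}{13} + 6 = \frac{92}{13}$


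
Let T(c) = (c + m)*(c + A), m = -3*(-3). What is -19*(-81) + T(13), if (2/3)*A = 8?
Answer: 2089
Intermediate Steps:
A = 12 (A = (3/2)*8 = 12)
m = 9
T(c) = (9 + c)*(12 + c) (T(c) = (c + 9)*(c + 12) = (9 + c)*(12 + c))
-19*(-81) + T(13) = -19*(-81) + (108 + 13² + 21*13) = 1539 + (108 + 169 + 273) = 1539 + 550 = 2089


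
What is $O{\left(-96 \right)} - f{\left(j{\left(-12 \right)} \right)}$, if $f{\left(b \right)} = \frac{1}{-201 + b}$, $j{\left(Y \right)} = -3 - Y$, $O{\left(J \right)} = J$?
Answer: $- \frac{18431}{192} \approx -95.995$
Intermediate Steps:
$O{\left(-96 \right)} - f{\left(j{\left(-12 \right)} \right)} = -96 - \frac{1}{-201 - -9} = -96 - \frac{1}{-201 + \left(-3 + 12\right)} = -96 - \frac{1}{-201 + 9} = -96 - \frac{1}{-192} = -96 - - \frac{1}{192} = -96 + \frac{1}{192} = - \frac{18431}{192}$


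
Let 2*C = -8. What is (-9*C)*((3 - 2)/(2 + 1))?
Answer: 12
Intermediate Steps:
C = -4 (C = (1/2)*(-8) = -4)
(-9*C)*((3 - 2)/(2 + 1)) = (-9*(-4))*((3 - 2)/(2 + 1)) = 36*(1/3) = 12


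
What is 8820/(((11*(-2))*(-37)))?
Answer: 4410/407 ≈ 10.835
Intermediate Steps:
8820/(((11*(-2))*(-37))) = 8820/((-22*(-37))) = 8820/814 = 8820*(1/814) = 4410/407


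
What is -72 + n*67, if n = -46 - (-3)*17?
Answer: 263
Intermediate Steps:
n = 5 (n = -46 - 1*(-51) = -46 + 51 = 5)
-72 + n*67 = -72 + 5*67 = -72 + 335 = 263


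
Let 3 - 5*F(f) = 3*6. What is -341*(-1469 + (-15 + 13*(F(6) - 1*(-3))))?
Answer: 506044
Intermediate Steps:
F(f) = -3 (F(f) = ⅗ - 3*6/5 = ⅗ - ⅕*18 = ⅗ - 18/5 = -3)
-341*(-1469 + (-15 + 13*(F(6) - 1*(-3)))) = -341*(-1469 + (-15 + 13*(-3 - 1*(-3)))) = -341*(-1469 + (-15 + 13*(-3 + 3))) = -341*(-1469 + (-15 + 13*0)) = -341*(-1469 + (-15 + 0)) = -341*(-1469 - 15) = -341*(-1484) = 506044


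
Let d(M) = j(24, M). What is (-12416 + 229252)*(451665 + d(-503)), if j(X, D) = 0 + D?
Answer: 97828163432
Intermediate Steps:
j(X, D) = D
d(M) = M
(-12416 + 229252)*(451665 + d(-503)) = (-12416 + 229252)*(451665 - 503) = 216836*451162 = 97828163432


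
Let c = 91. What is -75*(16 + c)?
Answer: -8025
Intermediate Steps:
-75*(16 + c) = -75*(16 + 91) = -75*107 = -8025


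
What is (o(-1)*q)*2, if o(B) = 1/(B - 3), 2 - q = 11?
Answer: 9/2 ≈ 4.5000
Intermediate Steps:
q = -9 (q = 2 - 1*11 = 2 - 11 = -9)
o(B) = 1/(-3 + B)
(o(-1)*q)*2 = (-9/(-3 - 1))*2 = (-9/(-4))*2 = -1/4*(-9)*2 = (9/4)*2 = 9/2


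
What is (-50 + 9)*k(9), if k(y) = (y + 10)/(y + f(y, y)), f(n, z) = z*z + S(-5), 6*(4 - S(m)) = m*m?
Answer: -4674/539 ≈ -8.6716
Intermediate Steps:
S(m) = 4 - m²/6 (S(m) = 4 - m*m/6 = 4 - m²/6)
f(n, z) = -⅙ + z² (f(n, z) = z*z + (4 - ⅙*(-5)²) = z² + (4 - ⅙*25) = z² + (4 - 25/6) = z² - ⅙ = -⅙ + z²)
k(y) = (10 + y)/(-⅙ + y + y²) (k(y) = (y + 10)/(y + (-⅙ + y²)) = (10 + y)/(-⅙ + y + y²))
(-50 + 9)*k(9) = (-50 + 9)*(6*(10 + 9)/(-1 + 6*9 + 6*9²)) = -246*19/(-1 + 54 + 6*81) = -246*19/(-1 + 54 + 486) = -246*19/539 = -41*114/539 = -4674/539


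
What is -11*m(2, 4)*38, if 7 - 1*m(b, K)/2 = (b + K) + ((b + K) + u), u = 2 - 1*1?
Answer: 5016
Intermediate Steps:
u = 1 (u = 2 - 1 = 1)
m(b, K) = 12 - 4*K - 4*b (m(b, K) = 14 - 2*((b + K) + ((b + K) + 1)) = 14 - 2*((K + b) + ((K + b) + 1)) = 14 - 2*((K + b) + (1 + K + b)) = 14 - 2*(1 + 2*K + 2*b) = 14 + (-2 - 4*K - 4*b) = 12 - 4*K - 4*b)
-11*m(2, 4)*38 = -11*(12 - 4*4 - 4*2)*38 = -11*(12 - 16 - 8)*38 = -11*(-12)*38 = 132*38 = 5016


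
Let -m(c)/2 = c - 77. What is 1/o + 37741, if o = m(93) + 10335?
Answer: 388845524/10303 ≈ 37741.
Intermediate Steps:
m(c) = 154 - 2*c (m(c) = -2*(c - 77) = -2*(-77 + c) = 154 - 2*c)
o = 10303 (o = (154 - 2*93) + 10335 = (154 - 186) + 10335 = -32 + 10335 = 10303)
1/o + 37741 = 1/10303 + 37741 = 388845524/10303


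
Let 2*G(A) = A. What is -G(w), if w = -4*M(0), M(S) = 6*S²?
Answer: 0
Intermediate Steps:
w = 0 (w = -24*0² = -24*0 = -4*0 = 0)
G(A) = A/2
-G(w) = -0/2 = -1*0 = 0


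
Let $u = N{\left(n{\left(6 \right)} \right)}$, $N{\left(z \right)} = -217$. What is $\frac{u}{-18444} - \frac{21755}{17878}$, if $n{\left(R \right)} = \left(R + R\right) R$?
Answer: $- \frac{198684847}{164870916} \approx -1.2051$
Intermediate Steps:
$n{\left(R \right)} = 2 R^{2}$ ($n{\left(R \right)} = 2 R R = 2 R^{2}$)
$u = -217$
$\frac{u}{-18444} - \frac{21755}{17878} = - \frac{217}{-18444} - \frac{21755}{17878} = \left(-217\right) \left(- \frac{1}{18444}\right) - \frac{21755}{17878} = \frac{217}{18444} - \frac{21755}{17878} = - \frac{198684847}{164870916}$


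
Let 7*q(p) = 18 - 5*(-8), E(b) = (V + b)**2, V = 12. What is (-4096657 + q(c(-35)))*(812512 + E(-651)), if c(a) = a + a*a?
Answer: -35009267578653/7 ≈ -5.0013e+12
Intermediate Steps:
c(a) = a + a**2
E(b) = (12 + b)**2
q(p) = 58/7 (q(p) = (18 - 5*(-8))/7 = (18 + 40)/7 = (1/7)*58 = 58/7)
(-4096657 + q(c(-35)))*(812512 + E(-651)) = (-4096657 + 58/7)*(812512 + (12 - 651)**2) = -28676541*(812512 + (-639)**2)/7 = -28676541*(812512 + 408321)/7 = -28676541/7*1220833 = -35009267578653/7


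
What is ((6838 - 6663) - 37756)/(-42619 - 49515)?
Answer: 37581/92134 ≈ 0.40790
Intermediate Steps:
((6838 - 6663) - 37756)/(-42619 - 49515) = (175 - 37756)/(-92134) = -37581*(-1/92134) = 37581/92134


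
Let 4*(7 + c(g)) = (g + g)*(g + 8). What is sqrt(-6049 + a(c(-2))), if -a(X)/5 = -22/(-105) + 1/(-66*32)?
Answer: I*sqrt(2295725971)/616 ≈ 77.782*I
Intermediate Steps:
c(g) = -7 + g*(8 + g)/2 (c(g) = -7 + ((g + g)*(g + 8))/4 = -7 + ((2*g)*(8 + g))/4 = -7 + (2*g*(8 + g))/4 = -7 + g*(8 + g)/2)
a(X) = -5151/4928 (a(X) = -5*(-22/(-105) + 1/(-66*32)) = -5*(-22*(-1/105) - 1/66*1/32) = -5*(22/105 - 1/2112) = -5*5151/24640 = -5151/4928)
sqrt(-6049 + a(c(-2))) = sqrt(-6049 - 5151/4928) = sqrt(-29814623/4928) = I*sqrt(2295725971)/616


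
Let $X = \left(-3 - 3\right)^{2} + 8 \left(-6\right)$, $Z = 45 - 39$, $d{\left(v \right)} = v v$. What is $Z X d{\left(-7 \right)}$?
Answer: $-3528$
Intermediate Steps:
$d{\left(v \right)} = v^{2}$
$Z = 6$
$X = -12$ ($X = \left(-6\right)^{2} - 48 = 36 - 48 = -12$)
$Z X d{\left(-7 \right)} = 6 \left(-12\right) \left(-7\right)^{2} = \left(-72\right) 49 = -3528$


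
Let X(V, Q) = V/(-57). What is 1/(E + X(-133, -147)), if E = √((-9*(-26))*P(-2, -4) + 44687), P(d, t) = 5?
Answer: -3/58952 + 9*√45857/412664 ≈ 0.0046195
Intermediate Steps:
X(V, Q) = -V/57 (X(V, Q) = V*(-1/57) = -V/57)
E = √45857 (E = √(-9*(-26)*5 + 44687) = √(234*5 + 44687) = √(1170 + 44687) = √45857 ≈ 214.14)
1/(E + X(-133, -147)) = 1/(√45857 - 1/57*(-133)) = 1/(√45857 + 7/3) = 1/(7/3 + √45857)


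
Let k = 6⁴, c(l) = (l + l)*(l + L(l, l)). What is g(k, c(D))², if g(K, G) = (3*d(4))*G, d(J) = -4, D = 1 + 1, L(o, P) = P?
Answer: 36864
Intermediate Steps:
D = 2
c(l) = 4*l² (c(l) = (l + l)*(l + l) = (2*l)*(2*l) = 4*l²)
k = 1296
g(K, G) = -12*G (g(K, G) = (3*(-4))*G = -12*G)
g(k, c(D))² = (-48*2²)² = (-48*4)² = (-12*16)² = (-192)² = 36864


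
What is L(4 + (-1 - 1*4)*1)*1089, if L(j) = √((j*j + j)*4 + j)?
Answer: 1089*I ≈ 1089.0*I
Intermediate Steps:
L(j) = √(4*j² + 5*j) (L(j) = √((j² + j)*4 + j) = √((j + j²)*4 + j) = √((4*j + 4*j²) + j) = √(4*j² + 5*j))
L(4 + (-1 - 1*4)*1)*1089 = √((4 + (-1 - 1*4)*1)*(5 + 4*(4 + (-1 - 1*4)*1)))*1089 = √((4 + (-1 - 4)*1)*(5 + 4*(4 + (-1 - 4)*1)))*1089 = √((4 - 5*1)*(5 + 4*(4 - 5*1)))*1089 = √((4 - 5)*(5 + 4*(4 - 5)))*1089 = √(-(5 + 4*(-1)))*1089 = √(-(5 - 4))*1089 = √(-1*1)*1089 = √(-1)*1089 = I*1089 = 1089*I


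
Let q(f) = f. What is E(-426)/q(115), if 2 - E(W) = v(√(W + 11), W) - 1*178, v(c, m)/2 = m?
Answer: 1032/115 ≈ 8.9739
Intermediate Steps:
v(c, m) = 2*m
E(W) = 180 - 2*W (E(W) = 2 - (2*W - 1*178) = 2 - (2*W - 178) = 2 - (-178 + 2*W) = 2 + (178 - 2*W) = 180 - 2*W)
E(-426)/q(115) = (180 - 2*(-426))/115 = (180 + 852)*(1/115) = 1032*(1/115) = 1032/115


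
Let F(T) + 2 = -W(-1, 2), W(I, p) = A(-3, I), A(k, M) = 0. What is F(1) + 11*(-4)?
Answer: -46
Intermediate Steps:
W(I, p) = 0
F(T) = -2 (F(T) = -2 - 1*0 = -2 + 0 = -2)
F(1) + 11*(-4) = -2 + 11*(-4) = -2 - 44 = -46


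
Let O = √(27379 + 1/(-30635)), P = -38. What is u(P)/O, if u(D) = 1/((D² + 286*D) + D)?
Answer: -√1605954985415/1984076523192 ≈ -6.3872e-7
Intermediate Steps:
u(D) = 1/(D² + 287*D)
O = 4*√1605954985415/30635 (O = √(27379 - 1/30635) = √(838755664/30635) = 4*√1605954985415/30635 ≈ 165.47)
u(P)/O = (1/((-38)*(287 - 38)))/((4*√1605954985415/30635)) = (-1/38/249)*(√1605954985415/209688916) = (-1/38*1/249)*(√1605954985415/209688916) = -√1605954985415/1984076523192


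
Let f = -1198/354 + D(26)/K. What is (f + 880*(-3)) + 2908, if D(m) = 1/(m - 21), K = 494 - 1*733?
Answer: 55970038/211515 ≈ 264.61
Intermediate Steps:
K = -239 (K = 494 - 733 = -239)
D(m) = 1/(-21 + m)
f = -715982/211515 (f = -1198/354 + 1/((-21 + 26)*(-239)) = -1198*1/354 - 1/239/5 = -599/177 + (1/5)*(-1/239) = -599/177 - 1/1195 = -715982/211515 ≈ -3.3850)
(f + 880*(-3)) + 2908 = (-715982/211515 + 880*(-3)) + 2908 = (-715982/211515 - 2640) + 2908 = -559115582/211515 + 2908 = 55970038/211515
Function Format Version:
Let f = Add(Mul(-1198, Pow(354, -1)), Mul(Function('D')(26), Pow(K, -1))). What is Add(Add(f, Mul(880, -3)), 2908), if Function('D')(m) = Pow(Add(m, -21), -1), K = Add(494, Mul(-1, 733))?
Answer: Rational(55970038, 211515) ≈ 264.61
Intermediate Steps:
K = -239 (K = Add(494, -733) = -239)
Function('D')(m) = Pow(Add(-21, m), -1)
f = Rational(-715982, 211515) (f = Add(Mul(-1198, Pow(354, -1)), Mul(Pow(Add(-21, 26), -1), Pow(-239, -1))) = Add(Mul(-1198, Rational(1, 354)), Mul(Pow(5, -1), Rational(-1, 239))) = Add(Rational(-599, 177), Mul(Rational(1, 5), Rational(-1, 239))) = Add(Rational(-599, 177), Rational(-1, 1195)) = Rational(-715982, 211515) ≈ -3.3850)
Add(Add(f, Mul(880, -3)), 2908) = Add(Add(Rational(-715982, 211515), Mul(880, -3)), 2908) = Add(Add(Rational(-715982, 211515), -2640), 2908) = Add(Rational(-559115582, 211515), 2908) = Rational(55970038, 211515)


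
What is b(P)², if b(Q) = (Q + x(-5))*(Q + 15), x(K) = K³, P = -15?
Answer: 0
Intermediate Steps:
b(Q) = (-125 + Q)*(15 + Q) (b(Q) = (Q + (-5)³)*(Q + 15) = (Q - 125)*(15 + Q) = (-125 + Q)*(15 + Q))
b(P)² = (-1875 + (-15)² - 110*(-15))² = (-1875 + 225 + 1650)² = 0² = 0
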